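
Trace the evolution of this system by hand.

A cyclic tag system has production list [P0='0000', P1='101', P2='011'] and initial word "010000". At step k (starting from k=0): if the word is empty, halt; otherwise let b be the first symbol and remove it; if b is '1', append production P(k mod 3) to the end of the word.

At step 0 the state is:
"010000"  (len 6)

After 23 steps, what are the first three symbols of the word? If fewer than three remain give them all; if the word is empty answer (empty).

011

k=0  "010000"  (len 6)
k=1  "10000"  (len 5)
k=2  "0000101"  (len 7)
k=3  "000101"  (len 6)
k=4  "00101"  (len 5)
k=5  "0101"  (len 4)
k=6  "101"  (len 3)
k=7  "010000"  (len 6)
k=8  "10000"  (len 5)
k=9  "0000011"  (len 7)
k=10  "000011"  (len 6)
k=11  "00011"  (len 5)
k=12  "0011"  (len 4)
k=13  "011"  (len 3)
k=14  "11"  (len 2)
k=15  "1011"  (len 4)
k=16  "0110000"  (len 7)
k=17  "110000"  (len 6)
k=18  "10000011"  (len 8)
k=19  "00000110000"  (len 11)
k=20  "0000110000"  (len 10)
k=21  "000110000"  (len 9)
k=22  "00110000"  (len 8)
k=23  "0110000"  (len 7)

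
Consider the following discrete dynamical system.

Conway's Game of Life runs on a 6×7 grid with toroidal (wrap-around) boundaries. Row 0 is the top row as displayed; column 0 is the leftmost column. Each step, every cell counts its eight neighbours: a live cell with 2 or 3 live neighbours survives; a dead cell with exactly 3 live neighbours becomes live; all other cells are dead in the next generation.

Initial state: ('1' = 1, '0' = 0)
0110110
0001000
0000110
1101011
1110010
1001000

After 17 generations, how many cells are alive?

step 0: 0110110
0001000
0000110
1101011
1110010
1001000
step 1: 0110100
0011000
1011010
0001000
0001010
1001010
step 2: 0100100
0000000
0100000
0001001
0011001
0101011
step 3: 1010110
0000000
0000000
1001000
0001001
0101011
step 4: 1111110
0000000
0000000
0000000
0001011
0101000
step 5: 1101100
0111100
0000000
0000000
0010100
0100000
step 6: 1000100
1100100
0011000
0000000
0000000
1100100
step 7: 0001111
1110100
0111000
0000000
0000000
1100000
step 8: 0001111
1000001
1001000
0010000
0000000
1000111
step 9: 0001000
1001000
1100001
0000000
0000011
1001000
step 10: 0011100
1110001
1100001
0000010
0000001
0000101
step 11: 0010101
0000011
0010010
0000010
0000001
0000100
step 12: 0001101
0001101
0000110
0000011
0000010
0001000
step 13: 0010000
0000001
0001000
0000001
0000111
0001010
step 14: 0000000
0000000
0000000
0000101
0000101
0001011
step 15: 0000000
0000000
0000000
0000000
1001101
0000111
step 16: 0000010
0000000
0000000
0000000
1001101
1001101
step 17: 0000111
0000000
0000000
0000000
1001101
1001000

9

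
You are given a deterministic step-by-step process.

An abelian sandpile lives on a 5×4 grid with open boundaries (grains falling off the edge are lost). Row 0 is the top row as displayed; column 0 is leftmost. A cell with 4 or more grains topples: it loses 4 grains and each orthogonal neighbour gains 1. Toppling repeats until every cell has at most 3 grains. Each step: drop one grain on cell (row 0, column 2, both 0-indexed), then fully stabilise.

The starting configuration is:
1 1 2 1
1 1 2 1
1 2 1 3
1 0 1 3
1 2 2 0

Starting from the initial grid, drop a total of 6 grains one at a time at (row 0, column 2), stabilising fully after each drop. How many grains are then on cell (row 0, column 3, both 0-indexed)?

step 0: 1 1 2 1
1 1 2 1
1 2 1 3
1 0 1 3
1 2 2 0
step 1: 1 1 3 1
1 1 2 1
1 2 1 3
1 0 1 3
1 2 2 0
step 2: 1 2 0 2
1 1 3 1
1 2 1 3
1 0 1 3
1 2 2 0
step 3: 1 2 1 2
1 1 3 1
1 2 1 3
1 0 1 3
1 2 2 0
step 4: 1 2 2 2
1 1 3 1
1 2 1 3
1 0 1 3
1 2 2 0
step 5: 1 2 3 2
1 1 3 1
1 2 1 3
1 0 1 3
1 2 2 0
step 6: 1 3 1 3
1 2 0 2
1 2 2 3
1 0 1 3
1 2 2 0

3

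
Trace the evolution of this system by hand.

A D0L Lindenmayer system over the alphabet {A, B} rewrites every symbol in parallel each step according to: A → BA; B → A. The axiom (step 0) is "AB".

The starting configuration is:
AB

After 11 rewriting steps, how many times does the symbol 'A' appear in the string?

233

k=0  AB
k=1  BAA
k=2  ABABA
k=3  BAABAABA
k=4  ABABAABABAABA
k=5  BAABAABABAABAABABAABA
k=6  ABABAABABAABAABABAABABAABAABABAABA
k=7  BAABAABABAABAABABAABABAABAABABAABAABABAABABAABAABABAABA
k=8  ABABAABABAABAABABAABABAABAABABAABAABABAABABAABAABABAABABAABAABABAABAABABAABABAABAABABAABA
k=9  BAABAABABAABAABABAABABAABAABABAABAABABAABABAABAABABAABABAA…ABAABABAABABAABAABABAABABAABAABABAABAABABAABABAABAABABAABA  (len 144)
k=10  ABABAABABAABAABABAABABAABAABABAABAABABAABABAABAABABAABABAA…ABAABABAABABAABAABABAABABAABAABABAABAABABAABABAABAABABAABA  (len 233)
k=11  BAABAABABAABAABABAABABAABAABABAABAABABAABABAABAABABAABABAA…ABAABABAABABAABAABABAABABAABAABABAABAABABAABABAABAABABAABA  (len 377)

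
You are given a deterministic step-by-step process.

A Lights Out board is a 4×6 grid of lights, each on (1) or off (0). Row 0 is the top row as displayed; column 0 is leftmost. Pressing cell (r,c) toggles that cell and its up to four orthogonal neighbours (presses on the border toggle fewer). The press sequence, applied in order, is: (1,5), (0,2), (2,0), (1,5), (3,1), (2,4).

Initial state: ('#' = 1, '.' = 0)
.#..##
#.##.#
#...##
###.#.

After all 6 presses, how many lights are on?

9

k=0  .#..##
#.##.#
#...##
###.#.
k=1  .#..#.
#.###.
#...#.
###.#.
k=2  ..###.
#..##.
#...#.
###.#.
k=3  ..###.
...##.
.#..#.
.##.#.
k=4  ..####
...#.#
.#..##
.##.#.
k=5  ..####
...#.#
....##
#...#.
k=6  ..####
...###
...#..
#.....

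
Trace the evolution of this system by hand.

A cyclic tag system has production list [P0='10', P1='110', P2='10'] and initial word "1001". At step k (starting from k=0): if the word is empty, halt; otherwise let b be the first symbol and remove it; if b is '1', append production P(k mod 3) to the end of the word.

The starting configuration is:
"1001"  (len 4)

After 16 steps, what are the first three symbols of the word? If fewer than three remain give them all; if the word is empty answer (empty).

010

[0] "1001"  (len 4)
[1] "00110"  (len 5)
[2] "0110"  (len 4)
[3] "110"  (len 3)
[4] "1010"  (len 4)
[5] "010110"  (len 6)
[6] "10110"  (len 5)
[7] "011010"  (len 6)
[8] "11010"  (len 5)
[9] "101010"  (len 6)
[10] "0101010"  (len 7)
[11] "101010"  (len 6)
[12] "0101010"  (len 7)
[13] "101010"  (len 6)
[14] "01010110"  (len 8)
[15] "1010110"  (len 7)
[16] "01011010"  (len 8)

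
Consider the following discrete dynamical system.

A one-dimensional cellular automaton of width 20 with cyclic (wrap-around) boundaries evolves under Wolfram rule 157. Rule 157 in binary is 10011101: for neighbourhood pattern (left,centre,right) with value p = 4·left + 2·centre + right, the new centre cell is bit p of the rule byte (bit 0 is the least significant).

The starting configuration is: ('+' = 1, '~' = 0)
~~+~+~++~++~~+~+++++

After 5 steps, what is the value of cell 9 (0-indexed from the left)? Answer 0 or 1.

0) ~~+~+~++~++~~+~+++++
1) +~+~+~+~~+~+~+~++++~
2) +~+~+~++~+~+~+~+++~~
3) +~+~+~+~~+~+~+~++~+~
4) +~+~+~++~+~+~+~+~~+~
5) +~+~+~+~~+~+~+~++~+~

1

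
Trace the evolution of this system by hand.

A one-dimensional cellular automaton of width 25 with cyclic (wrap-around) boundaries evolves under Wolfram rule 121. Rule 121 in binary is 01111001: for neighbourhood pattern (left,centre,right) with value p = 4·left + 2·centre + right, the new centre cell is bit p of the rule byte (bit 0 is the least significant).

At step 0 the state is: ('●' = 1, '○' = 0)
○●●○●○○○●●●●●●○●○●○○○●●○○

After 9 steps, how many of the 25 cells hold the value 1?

gen 0: ○●●○●○○○●●●●●●○●○●○○○●●○○
gen 1: ○●●●○●●○●○○○○●●○●○●●○●●●●
gen 2: ●●○●●●●●○●●●○●●●○●●●●●○○●
gen 3: ○●●●○○○●●●○●●●○●●●○○○●●○●
gen 4: ●●○●●●○●○●●●○●●●○●●●○●●●○
gen 5: ●●●●○●●○●●○●●●○●●●○●●●○●●
gen 6: ○○○●●●●●●●●●○●●●○●●●○●●●○
gen 7: ●●○●○○○○○○○●●●○●●●○●●●○●●
gen 8: ○●●○●●●●●●○●○●●●○●●●○●●●○
gen 9: ○●●●●○○○○●●○●●○●●●○●●●○●●

16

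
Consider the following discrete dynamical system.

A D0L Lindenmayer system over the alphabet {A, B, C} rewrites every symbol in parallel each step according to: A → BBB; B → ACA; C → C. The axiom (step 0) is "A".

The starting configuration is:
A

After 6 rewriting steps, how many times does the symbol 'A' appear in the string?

t=0: A
t=1: BBB
t=2: ACAACAACA
t=3: BBBCBBBBBBCBBBBBBCBBB
t=4: ACAACAACACACAACAACAACAACAACACACAACAACAACAACAACACACAACAACA
t=5: BBBCBBBBBBCBBBBBBCBBBCBBBCBBBBBBCBBBBBBCBBBBBBCBBBBBBCBBBB…BBBBCBBBBBBCBBBBBBCBBBBBBCBBBBBBCBBBCBBBCBBBBBBCBBBBBBCBBB  (len 129)
t=6: ACAACAACACACAACAACAACAACAACACACAACAACAACAACAACACACAACAACAC…CACAACAACACACAACAACAACAACAACACACAACAACAACAACAACACACAACAACA  (len 345)

216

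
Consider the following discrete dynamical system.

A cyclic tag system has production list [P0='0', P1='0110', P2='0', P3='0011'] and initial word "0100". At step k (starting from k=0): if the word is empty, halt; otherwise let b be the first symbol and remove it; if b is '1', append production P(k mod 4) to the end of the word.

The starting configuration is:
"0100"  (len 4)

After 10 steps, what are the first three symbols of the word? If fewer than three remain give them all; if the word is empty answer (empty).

100

0) "0100"  (len 4)
1) "100"  (len 3)
2) "000110"  (len 6)
3) "00110"  (len 5)
4) "0110"  (len 4)
5) "110"  (len 3)
6) "100110"  (len 6)
7) "001100"  (len 6)
8) "01100"  (len 5)
9) "1100"  (len 4)
10) "1000110"  (len 7)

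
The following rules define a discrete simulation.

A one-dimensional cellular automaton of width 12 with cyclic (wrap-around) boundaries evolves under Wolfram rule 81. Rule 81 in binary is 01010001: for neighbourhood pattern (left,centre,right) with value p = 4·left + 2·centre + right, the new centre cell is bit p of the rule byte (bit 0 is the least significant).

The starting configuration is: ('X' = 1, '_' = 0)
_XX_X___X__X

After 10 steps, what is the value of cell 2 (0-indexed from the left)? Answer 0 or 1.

step 0: _XX_X___X__X
step 1: __X__XX__X__
step 2: X__X__XX__XX
step 3: XX__X__XX___
step 4: _XX__X__XXX_
step 5: __XX__X___XX
step 6: X__XX__XX__X
step 7: XX__XX__XX__
step 8: _XX__XX__XX_
step 9: __XX__XX__XX
step 10: X__XX__XX__X

0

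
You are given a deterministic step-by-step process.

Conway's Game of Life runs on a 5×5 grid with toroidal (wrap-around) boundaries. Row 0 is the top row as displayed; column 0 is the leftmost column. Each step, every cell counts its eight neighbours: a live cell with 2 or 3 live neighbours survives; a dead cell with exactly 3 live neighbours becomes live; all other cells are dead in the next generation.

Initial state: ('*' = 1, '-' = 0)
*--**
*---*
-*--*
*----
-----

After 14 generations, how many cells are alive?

6

gen 0: *--**
*---*
-*--*
*----
-----
gen 1: *--*-
-*---
-*--*
*----
*----
gen 2: **--*
-**-*
-*---
**--*
**---
gen 3: ---**
--***
---**
--*-*
--*--
gen 4: ----*
*-*--
*----
--*-*
--*-*
gen 5: **--*
**--*
*--**
**--*
*---*
gen 6: ---*-
--*--
--**-
-*---
---*-
gen 7: --**-
--*--
-***-
---*-
--*--
gen 8: -***-
-----
-*-*-
-*-*-
--*--
gen 9: -***-
-*-*-
-----
-*-*-
-----
gen 10: -*-*-
-*-*-
-----
-----
-*-*-
gen 11: **-**
-----
-----
-----
-----
gen 12: *---*
*---*
-----
-----
*---*
gen 13: -*-*-
*---*
-----
-----
*---*
gen 14: -*-*-
*---*
-----
-----
*---*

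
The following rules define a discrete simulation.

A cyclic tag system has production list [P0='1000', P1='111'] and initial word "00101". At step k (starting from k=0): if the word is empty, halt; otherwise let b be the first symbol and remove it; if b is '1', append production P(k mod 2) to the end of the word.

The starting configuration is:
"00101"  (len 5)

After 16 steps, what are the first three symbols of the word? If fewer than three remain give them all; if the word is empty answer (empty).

[0] "00101"  (len 5)
[1] "0101"  (len 4)
[2] "101"  (len 3)
[3] "011000"  (len 6)
[4] "11000"  (len 5)
[5] "10001000"  (len 8)
[6] "0001000111"  (len 10)
[7] "001000111"  (len 9)
[8] "01000111"  (len 8)
[9] "1000111"  (len 7)
[10] "000111111"  (len 9)
[11] "00111111"  (len 8)
[12] "0111111"  (len 7)
[13] "111111"  (len 6)
[14] "11111111"  (len 8)
[15] "11111111000"  (len 11)
[16] "1111111000111"  (len 13)

111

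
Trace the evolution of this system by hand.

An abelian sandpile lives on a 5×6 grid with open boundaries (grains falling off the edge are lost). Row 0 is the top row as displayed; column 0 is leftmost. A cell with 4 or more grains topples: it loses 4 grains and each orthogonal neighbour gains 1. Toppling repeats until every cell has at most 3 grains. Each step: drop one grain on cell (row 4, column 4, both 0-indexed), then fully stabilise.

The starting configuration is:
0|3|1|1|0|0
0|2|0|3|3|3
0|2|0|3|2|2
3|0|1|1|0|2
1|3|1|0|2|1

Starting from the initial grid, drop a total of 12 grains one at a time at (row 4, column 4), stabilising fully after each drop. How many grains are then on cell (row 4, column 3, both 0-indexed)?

3

[0] 0|3|1|1|0|0
0|2|0|3|3|3
0|2|0|3|2|2
3|0|1|1|0|2
1|3|1|0|2|1
[1] 0|3|1|1|0|0
0|2|0|3|3|3
0|2|0|3|2|2
3|0|1|1|0|2
1|3|1|0|3|1
[2] 0|3|1|1|0|0
0|2|0|3|3|3
0|2|0|3|2|2
3|0|1|1|1|2
1|3|1|1|0|2
[3] 0|3|1|1|0|0
0|2|0|3|3|3
0|2|0|3|2|2
3|0|1|1|1|2
1|3|1|1|1|2
[4] 0|3|1|1|0|0
0|2|0|3|3|3
0|2|0|3|2|2
3|0|1|1|1|2
1|3|1|1|2|2
[5] 0|3|1|1|0|0
0|2|0|3|3|3
0|2|0|3|2|2
3|0|1|1|1|2
1|3|1|1|3|2
[6] 0|3|1|1|0|0
0|2|0|3|3|3
0|2|0|3|2|2
3|0|1|1|2|2
1|3|1|2|0|3
[7] 0|3|1|1|0|0
0|2|0|3|3|3
0|2|0|3|2|2
3|0|1|1|2|2
1|3|1|2|1|3
[8] 0|3|1|1|0|0
0|2|0|3|3|3
0|2|0|3|2|2
3|0|1|1|2|2
1|3|1|2|2|3
[9] 0|3|1|1|0|0
0|2|0|3|3|3
0|2|0|3|2|2
3|0|1|1|2|2
1|3|1|2|3|3
[10] 0|3|1|1|0|0
0|2|0|3|3|3
0|2|0|3|2|2
3|0|1|1|3|3
1|3|1|3|1|0
[11] 0|3|1|1|0|0
0|2|0|3|3|3
0|2|0|3|2|2
3|0|1|1|3|3
1|3|1|3|2|0
[12] 0|3|1|1|0|0
0|2|0|3|3|3
0|2|0|3|2|2
3|0|1|1|3|3
1|3|1|3|3|0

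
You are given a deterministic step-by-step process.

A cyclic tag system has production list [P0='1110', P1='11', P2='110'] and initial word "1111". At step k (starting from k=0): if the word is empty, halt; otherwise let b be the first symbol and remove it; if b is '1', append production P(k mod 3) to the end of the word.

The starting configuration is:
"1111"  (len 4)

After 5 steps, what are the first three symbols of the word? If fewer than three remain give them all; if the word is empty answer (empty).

0) "1111"  (len 4)
1) "1111110"  (len 7)
2) "11111011"  (len 8)
3) "1111011110"  (len 10)
4) "1110111101110"  (len 13)
5) "11011110111011"  (len 14)

110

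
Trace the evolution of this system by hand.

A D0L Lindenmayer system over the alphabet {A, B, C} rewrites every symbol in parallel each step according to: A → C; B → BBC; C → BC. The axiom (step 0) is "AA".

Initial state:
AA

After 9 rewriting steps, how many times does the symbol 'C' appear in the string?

k=0  AA
k=1  CC
k=2  BCBC
k=3  BBCBCBBCBC
k=4  BBCBBCBCBBCBCBBCBBCBCBBCBC
k=5  BBCBBCBCBBCBBCBCBBCBCBBCBBCBCBBCBCBBCBBCBCBBCBBCBCBBCBCBBCBBCBCBBCBC
k=6  BBCBBCBCBBCBBCBCBBCBCBBCBBCBCBBCBBCBCBBCBCBBCBBCBCBBCBCBBC…CBBCBCBBCBCBBCBBCBCBBCBCBBCBBCBCBBCBBCBCBBCBCBBCBBCBCBBCBC  (len 178)
k=7  BBCBBCBCBBCBBCBCBBCBCBBCBBCBCBBCBBCBCBBCBCBBCBBCBCBBCBCBBC…CBBCBCBBCBCBBCBBCBCBBCBCBBCBBCBCBBCBBCBCBBCBCBBCBBCBCBBCBC  (len 466)
k=8  BBCBBCBCBBCBBCBCBBCBCBBCBBCBCBBCBBCBCBBCBCBBCBBCBCBBCBCBBC…CBBCBCBBCBCBBCBBCBCBBCBCBBCBBCBCBBCBBCBCBBCBCBBCBBCBCBBCBC  (len 1220)
k=9  BBCBBCBCBBCBBCBCBBCBCBBCBBCBCBBCBBCBCBBCBCBBCBBCBCBBCBCBBC…CBBCBCBBCBCBBCBBCBCBBCBCBBCBBCBCBBCBBCBCBBCBCBBCBBCBCBBCBC  (len 3194)

1220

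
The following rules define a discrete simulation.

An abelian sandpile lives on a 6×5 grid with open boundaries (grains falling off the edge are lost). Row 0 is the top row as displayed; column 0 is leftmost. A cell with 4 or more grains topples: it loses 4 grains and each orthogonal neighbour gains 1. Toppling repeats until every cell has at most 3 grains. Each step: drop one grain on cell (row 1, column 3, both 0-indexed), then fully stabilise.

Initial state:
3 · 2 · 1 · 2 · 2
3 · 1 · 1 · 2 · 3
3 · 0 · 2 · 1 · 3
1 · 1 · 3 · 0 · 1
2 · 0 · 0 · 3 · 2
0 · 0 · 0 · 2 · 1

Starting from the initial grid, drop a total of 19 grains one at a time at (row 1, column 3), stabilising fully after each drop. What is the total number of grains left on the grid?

step 0: 3 · 2 · 1 · 2 · 2
3 · 1 · 1 · 2 · 3
3 · 0 · 2 · 1 · 3
1 · 1 · 3 · 0 · 1
2 · 0 · 0 · 3 · 2
0 · 0 · 0 · 2 · 1
step 1: 3 · 2 · 1 · 2 · 2
3 · 1 · 1 · 3 · 3
3 · 0 · 2 · 1 · 3
1 · 1 · 3 · 0 · 1
2 · 0 · 0 · 3 · 2
0 · 0 · 0 · 2 · 1
step 2: 3 · 2 · 1 · 3 · 3
3 · 1 · 2 · 1 · 1
3 · 0 · 2 · 3 · 0
1 · 1 · 3 · 0 · 2
2 · 0 · 0 · 3 · 2
0 · 0 · 0 · 2 · 1
step 3: 3 · 2 · 1 · 3 · 3
3 · 1 · 2 · 2 · 1
3 · 0 · 2 · 3 · 0
1 · 1 · 3 · 0 · 2
2 · 0 · 0 · 3 · 2
0 · 0 · 0 · 2 · 1
step 4: 3 · 2 · 1 · 3 · 3
3 · 1 · 2 · 3 · 1
3 · 0 · 2 · 3 · 0
1 · 1 · 3 · 0 · 2
2 · 0 · 0 · 3 · 2
0 · 0 · 0 · 2 · 1
step 5: 3 · 2 · 2 · 1 · 0
3 · 1 · 3 · 2 · 3
3 · 0 · 3 · 0 · 1
1 · 1 · 3 · 1 · 2
2 · 0 · 0 · 3 · 2
0 · 0 · 0 · 2 · 1
step 6: 3 · 2 · 2 · 1 · 0
3 · 1 · 3 · 3 · 3
3 · 0 · 3 · 0 · 1
1 · 1 · 3 · 1 · 2
2 · 0 · 0 · 3 · 2
0 · 0 · 0 · 2 · 1
step 7: 3 · 2 · 3 · 2 · 1
3 · 2 · 1 · 2 · 0
3 · 1 · 1 · 2 · 2
1 · 2 · 0 · 2 · 2
2 · 0 · 1 · 3 · 2
0 · 0 · 0 · 2 · 1
step 8: 3 · 2 · 3 · 2 · 1
3 · 2 · 1 · 3 · 0
3 · 1 · 1 · 2 · 2
1 · 2 · 0 · 2 · 2
2 · 0 · 1 · 3 · 2
0 · 0 · 0 · 2 · 1
step 9: 3 · 2 · 3 · 3 · 1
3 · 2 · 2 · 0 · 1
3 · 1 · 1 · 3 · 2
1 · 2 · 0 · 2 · 2
2 · 0 · 1 · 3 · 2
0 · 0 · 0 · 2 · 1
step 10: 3 · 2 · 3 · 3 · 1
3 · 2 · 2 · 1 · 1
3 · 1 · 1 · 3 · 2
1 · 2 · 0 · 2 · 2
2 · 0 · 1 · 3 · 2
0 · 0 · 0 · 2 · 1
step 11: 3 · 2 · 3 · 3 · 1
3 · 2 · 2 · 2 · 1
3 · 1 · 1 · 3 · 2
1 · 2 · 0 · 2 · 2
2 · 0 · 1 · 3 · 2
0 · 0 · 0 · 2 · 1
step 12: 3 · 2 · 3 · 3 · 1
3 · 2 · 2 · 3 · 1
3 · 1 · 1 · 3 · 2
1 · 2 · 0 · 2 · 2
2 · 0 · 1 · 3 · 2
0 · 0 · 0 · 2 · 1
step 13: 3 · 3 · 1 · 1 · 2
3 · 3 · 0 · 3 · 2
3 · 1 · 3 · 0 · 3
1 · 2 · 0 · 3 · 2
2 · 0 · 1 · 3 · 2
0 · 0 · 0 · 2 · 1
step 14: 3 · 3 · 1 · 2 · 2
3 · 3 · 1 · 0 · 3
3 · 1 · 3 · 1 · 3
1 · 2 · 0 · 3 · 2
2 · 0 · 1 · 3 · 2
0 · 0 · 0 · 2 · 1
step 15: 3 · 3 · 1 · 2 · 2
3 · 3 · 1 · 1 · 3
3 · 1 · 3 · 1 · 3
1 · 2 · 0 · 3 · 2
2 · 0 · 1 · 3 · 2
0 · 0 · 0 · 2 · 1
step 16: 3 · 3 · 1 · 2 · 2
3 · 3 · 1 · 2 · 3
3 · 1 · 3 · 1 · 3
1 · 2 · 0 · 3 · 2
2 · 0 · 1 · 3 · 2
0 · 0 · 0 · 2 · 1
step 17: 3 · 3 · 1 · 2 · 2
3 · 3 · 1 · 3 · 3
3 · 1 · 3 · 1 · 3
1 · 2 · 0 · 3 · 2
2 · 0 · 1 · 3 · 2
0 · 0 · 0 · 2 · 1
step 18: 3 · 3 · 1 · 3 · 3
3 · 3 · 2 · 1 · 1
3 · 1 · 3 · 3 · 0
1 · 2 · 0 · 3 · 3
2 · 0 · 1 · 3 · 2
0 · 0 · 0 · 2 · 1
step 19: 3 · 3 · 1 · 3 · 3
3 · 3 · 2 · 2 · 1
3 · 1 · 3 · 3 · 0
1 · 2 · 0 · 3 · 3
2 · 0 · 1 · 3 · 2
0 · 0 · 0 · 2 · 1

54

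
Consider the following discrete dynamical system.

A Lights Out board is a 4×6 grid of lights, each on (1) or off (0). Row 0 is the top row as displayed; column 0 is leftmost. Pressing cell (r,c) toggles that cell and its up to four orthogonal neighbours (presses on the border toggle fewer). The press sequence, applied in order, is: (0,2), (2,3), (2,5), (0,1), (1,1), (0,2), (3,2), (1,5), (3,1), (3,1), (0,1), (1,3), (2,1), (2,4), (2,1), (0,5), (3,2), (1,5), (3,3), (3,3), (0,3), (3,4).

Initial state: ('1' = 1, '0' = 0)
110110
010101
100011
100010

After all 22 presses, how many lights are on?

15

t=0: 110110
010101
100011
100010
t=1: 101010
011101
100011
100010
t=2: 101010
011001
101101
100110
t=3: 101010
011000
101110
100111
t=4: 010010
001000
101110
100111
t=5: 000010
110000
111110
100111
t=6: 011110
111000
111110
100111
t=7: 011110
111000
110110
111011
t=8: 011111
111011
110111
111011
t=9: 011111
111011
100111
000011
t=10: 011111
111011
110111
111011
t=11: 100111
101011
110111
111011
t=12: 100011
100101
110011
111011
t=13: 100011
110101
001011
101011
t=14: 100011
110111
001100
101001
t=15: 100011
100111
110100
111001
t=16: 100000
100110
110100
111001
t=17: 100000
100110
111100
100101
t=18: 100001
100101
111101
100101
t=19: 100001
100101
111001
101011
t=20: 100001
100101
111101
100101
t=21: 101111
100001
111101
100101
t=22: 101111
100001
111111
100010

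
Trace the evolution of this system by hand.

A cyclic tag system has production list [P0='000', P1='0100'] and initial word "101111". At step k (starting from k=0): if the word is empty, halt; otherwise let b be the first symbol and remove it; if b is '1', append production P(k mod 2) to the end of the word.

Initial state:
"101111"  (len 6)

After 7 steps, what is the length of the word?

16

gen 0: "101111"  (len 6)
gen 1: "01111000"  (len 8)
gen 2: "1111000"  (len 7)
gen 3: "111000000"  (len 9)
gen 4: "110000000100"  (len 12)
gen 5: "10000000100000"  (len 14)
gen 6: "00000001000000100"  (len 17)
gen 7: "0000001000000100"  (len 16)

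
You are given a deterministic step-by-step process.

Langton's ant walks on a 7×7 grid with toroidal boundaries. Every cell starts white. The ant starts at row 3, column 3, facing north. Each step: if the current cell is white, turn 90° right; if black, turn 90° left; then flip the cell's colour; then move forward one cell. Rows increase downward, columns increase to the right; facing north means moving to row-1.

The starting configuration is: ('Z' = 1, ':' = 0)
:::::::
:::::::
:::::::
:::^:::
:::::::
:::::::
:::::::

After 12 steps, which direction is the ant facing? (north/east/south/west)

north

t=0: :::::::
:::::::
:::::::
:::^:::
:::::::
:::::::
:::::::
t=1: :::::::
:::::::
:::::::
:::Z>::
:::::::
:::::::
:::::::
t=2: :::::::
:::::::
:::::::
:::ZZ::
::::v::
:::::::
:::::::
t=3: :::::::
:::::::
:::::::
:::ZZ::
:::<Z::
:::::::
:::::::
t=4: :::::::
:::::::
:::::::
:::^Z::
:::ZZ::
:::::::
:::::::
t=5: :::::::
:::::::
:::::::
::<:Z::
:::ZZ::
:::::::
:::::::
t=6: :::::::
:::::::
::^::::
::Z:Z::
:::ZZ::
:::::::
:::::::
t=7: :::::::
:::::::
::Z>:::
::Z:Z::
:::ZZ::
:::::::
:::::::
t=8: :::::::
:::::::
::ZZ:::
::ZvZ::
:::ZZ::
:::::::
:::::::
t=9: :::::::
:::::::
::ZZ:::
::<ZZ::
:::ZZ::
:::::::
:::::::
t=10: :::::::
:::::::
::ZZ:::
:::ZZ::
::vZZ::
:::::::
:::::::
t=11: :::::::
:::::::
::ZZ:::
:::ZZ::
:<ZZZ::
:::::::
:::::::
t=12: :::::::
:::::::
::ZZ:::
:^:ZZ::
:ZZZZ::
:::::::
:::::::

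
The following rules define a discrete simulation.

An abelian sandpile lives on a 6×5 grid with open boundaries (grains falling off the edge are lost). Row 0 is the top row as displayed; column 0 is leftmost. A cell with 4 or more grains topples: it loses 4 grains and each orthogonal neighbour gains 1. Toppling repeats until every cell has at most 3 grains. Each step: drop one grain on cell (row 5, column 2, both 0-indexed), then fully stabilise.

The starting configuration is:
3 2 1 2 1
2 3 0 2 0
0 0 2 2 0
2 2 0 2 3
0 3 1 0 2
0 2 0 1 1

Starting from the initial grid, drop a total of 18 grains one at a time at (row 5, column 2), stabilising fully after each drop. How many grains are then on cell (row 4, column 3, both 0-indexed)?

[0] 3 2 1 2 1
2 3 0 2 0
0 0 2 2 0
2 2 0 2 3
0 3 1 0 2
0 2 0 1 1
[1] 3 2 1 2 1
2 3 0 2 0
0 0 2 2 0
2 2 0 2 3
0 3 1 0 2
0 2 1 1 1
[2] 3 2 1 2 1
2 3 0 2 0
0 0 2 2 0
2 2 0 2 3
0 3 1 0 2
0 2 2 1 1
[3] 3 2 1 2 1
2 3 0 2 0
0 0 2 2 0
2 2 0 2 3
0 3 1 0 2
0 2 3 1 1
[4] 3 2 1 2 1
2 3 0 2 0
0 0 2 2 0
2 2 0 2 3
0 3 2 0 2
0 3 0 2 1
[5] 3 2 1 2 1
2 3 0 2 0
0 0 2 2 0
2 2 0 2 3
0 3 2 0 2
0 3 1 2 1
[6] 3 2 1 2 1
2 3 0 2 0
0 0 2 2 0
2 2 0 2 3
0 3 2 0 2
0 3 2 2 1
[7] 3 2 1 2 1
2 3 0 2 0
0 0 2 2 0
2 2 0 2 3
0 3 2 0 2
0 3 3 2 1
[8] 3 2 1 2 1
2 3 0 2 0
0 0 2 2 0
2 3 1 2 3
1 1 0 1 2
1 1 2 3 1
[9] 3 2 1 2 1
2 3 0 2 0
0 0 2 2 0
2 3 1 2 3
1 1 0 1 2
1 1 3 3 1
[10] 3 2 1 2 1
2 3 0 2 0
0 0 2 2 0
2 3 1 2 3
1 1 1 2 2
1 2 1 0 2
[11] 3 2 1 2 1
2 3 0 2 0
0 0 2 2 0
2 3 1 2 3
1 1 1 2 2
1 2 2 0 2
[12] 3 2 1 2 1
2 3 0 2 0
0 0 2 2 0
2 3 1 2 3
1 1 1 2 2
1 2 3 0 2
[13] 3 2 1 2 1
2 3 0 2 0
0 0 2 2 0
2 3 1 2 3
1 1 2 2 2
1 3 0 1 2
[14] 3 2 1 2 1
2 3 0 2 0
0 0 2 2 0
2 3 1 2 3
1 1 2 2 2
1 3 1 1 2
[15] 3 2 1 2 1
2 3 0 2 0
0 0 2 2 0
2 3 1 2 3
1 1 2 2 2
1 3 2 1 2
[16] 3 2 1 2 1
2 3 0 2 0
0 0 2 2 0
2 3 1 2 3
1 1 2 2 2
1 3 3 1 2
[17] 3 2 1 2 1
2 3 0 2 0
0 0 2 2 0
2 3 1 2 3
1 2 3 2 2
2 0 1 2 2
[18] 3 2 1 2 1
2 3 0 2 0
0 0 2 2 0
2 3 1 2 3
1 2 3 2 2
2 0 2 2 2

2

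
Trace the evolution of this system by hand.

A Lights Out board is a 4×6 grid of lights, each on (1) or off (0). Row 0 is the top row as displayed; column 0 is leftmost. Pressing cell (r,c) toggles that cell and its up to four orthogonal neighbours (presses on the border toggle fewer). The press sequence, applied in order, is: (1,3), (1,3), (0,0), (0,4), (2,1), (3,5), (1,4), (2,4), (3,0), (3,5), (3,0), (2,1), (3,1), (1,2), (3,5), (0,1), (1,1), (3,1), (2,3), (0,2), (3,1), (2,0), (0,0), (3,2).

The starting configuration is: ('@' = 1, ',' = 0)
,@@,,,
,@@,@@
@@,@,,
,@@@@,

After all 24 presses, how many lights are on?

11

gen 0: ,@@,,,
,@@,@@
@@,@,,
,@@@@,
gen 1: ,@@@,,
,@,@,@
@@,,,,
,@@@@,
gen 2: ,@@,,,
,@@,@@
@@,@,,
,@@@@,
gen 3: @,@,,,
@@@,@@
@@,@,,
,@@@@,
gen 4: @,@@@@
@@@,,@
@@,@,,
,@@@@,
gen 5: @,@@@@
@,@,,@
,,@@,,
,,@@@,
gen 6: @,@@@@
@,@,,@
,,@@,@
,,@@,@
gen 7: @,@@,@
@,@@@,
,,@@@@
,,@@,@
gen 8: @,@@,@
@,@@,,
,,@,,,
,,@@@@
gen 9: @,@@,@
@,@@,,
@,@,,,
@@@@@@
gen 10: @,@@,@
@,@@,,
@,@,,@
@@@@,,
gen 11: @,@@,@
@,@@,,
,,@,,@
,,@@,,
gen 12: @,@@,@
@@@@,,
@@,,,@
,@@@,,
gen 13: @,@@,@
@@@@,,
@,,,,@
@,,@,,
gen 14: @,,@,@
@,,,,,
@,@,,@
@,,@,,
gen 15: @,,@,@
@,,,,,
@,@,,,
@,,@@@
gen 16: ,@@@,@
@@,,,,
@,@,,,
@,,@@@
gen 17: ,,@@,@
,,@,,,
@@@,,,
@,,@@@
gen 18: ,,@@,@
,,@,,,
@,@,,,
,@@@@@
gen 19: ,,@@,@
,,@@,,
@,,@@,
,@@,@@
gen 20: ,@,,,@
,,,@,,
@,,@@,
,@@,@@
gen 21: ,@,,,@
,,,@,,
@@,@@,
@,,,@@
gen 22: ,@,,,@
@,,@,,
,,,@@,
,,,,@@
gen 23: @,,,,@
,,,@,,
,,,@@,
,,,,@@
gen 24: @,,,,@
,,,@,,
,,@@@,
,@@@@@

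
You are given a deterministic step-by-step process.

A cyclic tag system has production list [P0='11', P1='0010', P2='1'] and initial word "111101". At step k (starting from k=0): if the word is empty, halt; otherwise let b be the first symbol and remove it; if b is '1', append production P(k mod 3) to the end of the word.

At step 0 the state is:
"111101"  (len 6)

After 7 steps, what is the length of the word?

k=0  "111101"  (len 6)
k=1  "1110111"  (len 7)
k=2  "1101110010"  (len 10)
k=3  "1011100101"  (len 10)
k=4  "01110010111"  (len 11)
k=5  "1110010111"  (len 10)
k=6  "1100101111"  (len 10)
k=7  "10010111111"  (len 11)

11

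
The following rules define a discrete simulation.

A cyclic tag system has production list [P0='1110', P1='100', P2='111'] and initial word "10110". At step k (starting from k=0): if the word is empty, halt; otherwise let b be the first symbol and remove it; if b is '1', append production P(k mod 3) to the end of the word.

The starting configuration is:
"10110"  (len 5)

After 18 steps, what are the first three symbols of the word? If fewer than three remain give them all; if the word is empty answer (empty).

111

gen 0: "10110"  (len 5)
gen 1: "01101110"  (len 8)
gen 2: "1101110"  (len 7)
gen 3: "101110111"  (len 9)
gen 4: "011101111110"  (len 12)
gen 5: "11101111110"  (len 11)
gen 6: "1101111110111"  (len 13)
gen 7: "1011111101111110"  (len 16)
gen 8: "011111101111110100"  (len 18)
gen 9: "11111101111110100"  (len 17)
gen 10: "11111011111101001110"  (len 20)
gen 11: "1111011111101001110100"  (len 22)
gen 12: "111011111101001110100111"  (len 24)
gen 13: "110111111010011101001111110"  (len 27)
gen 14: "10111111010011101001111110100"  (len 29)
gen 15: "0111111010011101001111110100111"  (len 31)
gen 16: "111111010011101001111110100111"  (len 30)
gen 17: "11111010011101001111110100111100"  (len 32)
gen 18: "1111010011101001111110100111100111"  (len 34)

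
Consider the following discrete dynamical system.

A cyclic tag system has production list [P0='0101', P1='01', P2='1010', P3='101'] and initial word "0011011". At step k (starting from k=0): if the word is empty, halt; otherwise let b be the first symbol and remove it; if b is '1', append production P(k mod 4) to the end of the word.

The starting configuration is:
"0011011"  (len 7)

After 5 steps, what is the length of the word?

gen 0: "0011011"  (len 7)
gen 1: "011011"  (len 6)
gen 2: "11011"  (len 5)
gen 3: "10111010"  (len 8)
gen 4: "0111010101"  (len 10)
gen 5: "111010101"  (len 9)

9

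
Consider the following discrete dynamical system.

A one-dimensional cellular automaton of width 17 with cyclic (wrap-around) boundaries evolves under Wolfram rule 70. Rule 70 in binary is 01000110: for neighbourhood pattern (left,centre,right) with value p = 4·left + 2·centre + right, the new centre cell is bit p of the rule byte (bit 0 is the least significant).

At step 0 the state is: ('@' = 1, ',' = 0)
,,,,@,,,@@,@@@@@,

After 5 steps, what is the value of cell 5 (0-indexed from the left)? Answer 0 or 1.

k=0  ,,,,@,,,@@,@@@@@,
k=1  ,,,@@,,@,@,,,,,@,
k=2  ,,@,@,@@,@,,,,@@,
k=3  ,@@,@,,@,@,,,@,@,
k=4  @,@,@,@@,@,,@@,@,
k=5  @,@,@,,@,@,@,@,@,

0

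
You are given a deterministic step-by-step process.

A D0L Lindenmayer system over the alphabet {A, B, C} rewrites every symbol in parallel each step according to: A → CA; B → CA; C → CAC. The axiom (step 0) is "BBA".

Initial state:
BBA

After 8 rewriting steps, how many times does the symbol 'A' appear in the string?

1830

k=0  BBA
k=1  CACACA
k=2  CACCACACCACACCA
k=3  CACCACACCACCACACCACACCACCACACCACACCACCA
k=4  CACCACACCACCACACCACACCACCACACCACCACACCACACCACCACACCACACCACCACACCACCACACCACACCACCACACCACACCACCACACCACCA
k=5  CACCACACCACCACACCACACCACCACACCACCACACCACACCACCACACCACACCAC…CCACACCACACCACCACACCACACCACCACACCACCACACCACACCACCACACCACCA  (len 267)
k=6  CACCACACCACCACACCACACCACCACACCACCACACCACACCACCACACCACACCAC…CCACACCACACCACCACACCACACCACCACACCACCACACCACACCACCACACCACCA  (len 699)
k=7  CACCACACCACCACACCACACCACCACACCACCACACCACACCACCACACCACACCAC…CCACACCACACCACCACACCACACCACCACACCACCACACCACACCACCACACCACCA  (len 1830)
k=8  CACCACACCACCACACCACACCACCACACCACCACACCACACCACCACACCACACCAC…CCACACCACACCACCACACCACACCACCACACCACCACACCACACCACCACACCACCA  (len 4791)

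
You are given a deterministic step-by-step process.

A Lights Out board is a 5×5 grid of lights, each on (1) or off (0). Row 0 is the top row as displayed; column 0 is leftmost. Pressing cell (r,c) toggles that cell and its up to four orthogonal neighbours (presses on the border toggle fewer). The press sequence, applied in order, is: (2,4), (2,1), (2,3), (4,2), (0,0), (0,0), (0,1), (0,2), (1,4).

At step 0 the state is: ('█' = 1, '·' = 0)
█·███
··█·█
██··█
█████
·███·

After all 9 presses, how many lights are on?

3

[0] █·███
··█·█
██··█
█████
·███·
[1] █·███
··█··
██·█·
████·
·███·
[2] █·███
·██··
··██·
█·██·
·███·
[3] █·███
·███·
····█
█·█··
·███·
[4] █·███
·███·
····█
█····
·····
[5] ·████
████·
····█
█····
·····
[6] █·███
·███·
····█
█····
·····
[7] ·█·██
··██·
····█
█····
·····
[8] ··█·█
···█·
····█
█····
·····
[9] ··█··
····█
·····
█····
·····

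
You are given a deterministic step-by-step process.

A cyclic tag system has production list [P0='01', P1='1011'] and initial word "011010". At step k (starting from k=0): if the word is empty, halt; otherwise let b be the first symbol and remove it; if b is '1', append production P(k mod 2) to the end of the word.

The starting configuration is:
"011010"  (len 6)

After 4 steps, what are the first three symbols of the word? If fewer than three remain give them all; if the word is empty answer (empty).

gen 0: "011010"  (len 6)
gen 1: "11010"  (len 5)
gen 2: "10101011"  (len 8)
gen 3: "010101101"  (len 9)
gen 4: "10101101"  (len 8)

101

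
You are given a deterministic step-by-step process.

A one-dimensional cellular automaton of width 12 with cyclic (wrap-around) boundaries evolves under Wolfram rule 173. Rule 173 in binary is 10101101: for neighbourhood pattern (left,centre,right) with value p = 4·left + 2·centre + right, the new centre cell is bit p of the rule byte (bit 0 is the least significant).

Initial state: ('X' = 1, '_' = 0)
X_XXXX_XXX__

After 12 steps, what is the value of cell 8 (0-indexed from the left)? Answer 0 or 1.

step 0: X_XXXX_XXX__
step 1: XXXXX_XXX___
step 2: XXXX_XXX__X_
step 3: XXX_XXX___XX
step 4: XX_XXX__X_XX
step 5: X_XXX___XXXX
step 6: _XXX__X_XXXX
step 7: XXX___XXXXX_
step 8: XX__X_XXXX_X
step 9: X___XXXXX_XX
step 10: __X_XXXX_XXX
step 11: __XXXXX_XXX_
step 12: X_XXXX_XXX__

1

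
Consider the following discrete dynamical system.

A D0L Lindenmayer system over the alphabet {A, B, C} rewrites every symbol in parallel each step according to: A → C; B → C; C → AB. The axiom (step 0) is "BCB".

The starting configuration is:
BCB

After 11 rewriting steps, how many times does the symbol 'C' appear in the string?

[0] BCB
[1] CABC
[2] ABCCAB
[3] CCABABCC
[4] ABABCCCCABAB
[5] CCCCABABABABCCCC
[6] ABABABABCCCCCCCCABABABAB
[7] CCCCCCCCABABABABABABABABCCCCCCCC
[8] ABABABABABABABABCCCCCCCCCCCCCCCCABABABABABABABAB
[9] CCCCCCCCCCCCCCCCABABABABABABABABABABABABABABABABCCCCCCCCCCCCCCCC
[10] ABABABABABABABABABABABABABABABABCCCCCCCCCCCCCCCCCCCCCCCCCCCCCCCCABABABABABABABABABABABABABABABAB
[11] CCCCCCCCCCCCCCCCCCCCCCCCCCCCCCCCABABABABABABABABABABABABAB…ABABABABABABABABABABABABABCCCCCCCCCCCCCCCCCCCCCCCCCCCCCCCC  (len 128)

64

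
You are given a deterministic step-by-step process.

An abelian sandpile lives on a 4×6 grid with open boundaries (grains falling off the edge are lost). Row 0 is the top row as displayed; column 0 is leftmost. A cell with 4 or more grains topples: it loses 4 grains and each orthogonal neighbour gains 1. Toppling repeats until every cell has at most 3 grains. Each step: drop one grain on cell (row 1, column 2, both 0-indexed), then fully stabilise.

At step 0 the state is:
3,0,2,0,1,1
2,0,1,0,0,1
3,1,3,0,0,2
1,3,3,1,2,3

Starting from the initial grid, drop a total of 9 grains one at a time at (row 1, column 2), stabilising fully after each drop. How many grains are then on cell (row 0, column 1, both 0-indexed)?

k=0  3,0,2,0,1,1
2,0,1,0,0,1
3,1,3,0,0,2
1,3,3,1,2,3
k=1  3,0,2,0,1,1
2,0,2,0,0,1
3,1,3,0,0,2
1,3,3,1,2,3
k=2  3,0,2,0,1,1
2,0,3,0,0,1
3,1,3,0,0,2
1,3,3,1,2,3
k=3  3,0,3,0,1,1
2,1,1,1,0,1
3,3,1,1,0,2
2,0,1,2,2,3
k=4  3,0,3,0,1,1
2,1,2,1,0,1
3,3,1,1,0,2
2,0,1,2,2,3
k=5  3,0,3,0,1,1
2,1,3,1,0,1
3,3,1,1,0,2
2,0,1,2,2,3
k=6  3,1,0,1,1,1
2,2,1,2,0,1
3,3,2,1,0,2
2,0,1,2,2,3
k=7  3,1,0,1,1,1
2,2,2,2,0,1
3,3,2,1,0,2
2,0,1,2,2,3
k=8  3,1,0,1,1,1
2,2,3,2,0,1
3,3,2,1,0,2
2,0,1,2,2,3
k=9  3,1,1,1,1,1
2,3,0,3,0,1
3,3,3,1,0,2
2,0,1,2,2,3

1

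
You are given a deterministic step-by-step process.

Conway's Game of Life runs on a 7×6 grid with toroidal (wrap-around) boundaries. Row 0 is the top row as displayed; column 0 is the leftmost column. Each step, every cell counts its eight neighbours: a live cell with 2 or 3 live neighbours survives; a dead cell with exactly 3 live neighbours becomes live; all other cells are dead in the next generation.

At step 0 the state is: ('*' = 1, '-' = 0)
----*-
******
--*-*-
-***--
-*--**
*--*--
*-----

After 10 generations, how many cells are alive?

6

[0] ----*-
******
--*-*-
-***--
-*--**
*--*--
*-----
[1] --*-*-
***---
------
**---*
-*--**
**--*-
-----*
[2] *-**-*
-***--
--*--*
-*--**
--*-*-
-*--*-
**-***
[3] ------
-----*
-----*
***-**
***-*-
-*----
------
[4] ------
------
-*----
--*-*-
----*-
***---
------
[5] ------
------
------
---*--
--*--*
-*----
-*----
[6] ------
------
------
------
--*---
***---
------
[7] ------
------
------
------
--*---
-**---
-*----
[8] ------
------
------
------
-**---
-**---
-**---
[9] ------
------
------
------
-**---
*--*--
-**---
[10] ------
------
------
------
-**---
*--*--
-**---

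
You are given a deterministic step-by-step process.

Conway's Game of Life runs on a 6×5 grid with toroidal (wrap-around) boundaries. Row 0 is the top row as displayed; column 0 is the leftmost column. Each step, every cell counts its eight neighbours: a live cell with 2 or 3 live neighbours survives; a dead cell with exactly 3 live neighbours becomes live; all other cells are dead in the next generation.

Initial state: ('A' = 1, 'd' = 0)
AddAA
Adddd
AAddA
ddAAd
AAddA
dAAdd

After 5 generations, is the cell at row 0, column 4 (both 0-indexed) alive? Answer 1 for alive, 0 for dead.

[0] AddAA
Adddd
AAddA
ddAAd
AAddA
dAAdd
[1] AdAAA
dddAd
AAAAA
ddAAd
AdddA
ddAdd
[2] dAAdA
ddddd
AAddd
ddddd
dAAdA
ddAdd
[3] dAAAd
ddAdd
ddddd
ddAdd
dAAAd
ddddd
[4] dAAAd
dAAAd
ddddd
dAAAd
dAAAd
ddddd
[5] dAdAd
dAdAd
ddddd
dAdAd
dAdAd
ddddd

0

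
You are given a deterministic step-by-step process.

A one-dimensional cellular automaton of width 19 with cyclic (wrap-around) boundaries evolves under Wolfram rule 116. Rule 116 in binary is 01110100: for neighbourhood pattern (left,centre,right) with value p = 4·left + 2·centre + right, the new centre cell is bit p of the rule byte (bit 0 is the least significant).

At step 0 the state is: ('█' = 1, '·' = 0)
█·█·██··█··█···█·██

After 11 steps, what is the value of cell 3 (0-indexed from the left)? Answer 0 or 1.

1

gen 0: █·█·██··█··█···█·██
gen 1: ████·██·██·██··██··
gen 2: ···██·██·██·██··██·
gen 3: ····██·██·██·██··██
gen 4: █····██·██·██·██··█
gen 5: ██····██·██·██·██··
gen 6: ·██····██·██·██·██·
gen 7: ··██····██·██·██·██
gen 8: █··██····██·██·██·█
gen 9: ██··██····██·██·██·
gen 10: ·██··██····██·██·██
gen 11: █·██··██····██·██·█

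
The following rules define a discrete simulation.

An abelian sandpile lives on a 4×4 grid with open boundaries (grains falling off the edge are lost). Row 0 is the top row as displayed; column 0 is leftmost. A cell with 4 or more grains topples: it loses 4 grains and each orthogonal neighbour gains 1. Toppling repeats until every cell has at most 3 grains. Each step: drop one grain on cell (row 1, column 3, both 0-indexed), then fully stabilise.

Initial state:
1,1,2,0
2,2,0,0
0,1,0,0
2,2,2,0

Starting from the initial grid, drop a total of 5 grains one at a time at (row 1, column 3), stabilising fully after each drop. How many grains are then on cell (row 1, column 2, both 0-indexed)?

gen 0: 1,1,2,0
2,2,0,0
0,1,0,0
2,2,2,0
gen 1: 1,1,2,0
2,2,0,1
0,1,0,0
2,2,2,0
gen 2: 1,1,2,0
2,2,0,2
0,1,0,0
2,2,2,0
gen 3: 1,1,2,0
2,2,0,3
0,1,0,0
2,2,2,0
gen 4: 1,1,2,1
2,2,1,0
0,1,0,1
2,2,2,0
gen 5: 1,1,2,1
2,2,1,1
0,1,0,1
2,2,2,0

1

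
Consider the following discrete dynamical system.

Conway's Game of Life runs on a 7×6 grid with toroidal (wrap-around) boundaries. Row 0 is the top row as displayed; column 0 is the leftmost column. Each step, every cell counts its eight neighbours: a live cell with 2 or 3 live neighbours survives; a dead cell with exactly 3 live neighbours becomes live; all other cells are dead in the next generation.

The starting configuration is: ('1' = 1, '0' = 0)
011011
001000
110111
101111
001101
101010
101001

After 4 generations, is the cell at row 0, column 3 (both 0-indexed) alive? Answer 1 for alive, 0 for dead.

t=0: 011011
001000
110111
101111
001101
101010
101001
t=1: 001011
000000
000000
000000
000000
101010
001000
t=2: 000100
000000
000000
000000
000000
010100
001010
t=3: 000100
000000
000000
000000
000000
001100
001010
t=4: 000100
000000
000000
000000
000000
001100
001010

1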